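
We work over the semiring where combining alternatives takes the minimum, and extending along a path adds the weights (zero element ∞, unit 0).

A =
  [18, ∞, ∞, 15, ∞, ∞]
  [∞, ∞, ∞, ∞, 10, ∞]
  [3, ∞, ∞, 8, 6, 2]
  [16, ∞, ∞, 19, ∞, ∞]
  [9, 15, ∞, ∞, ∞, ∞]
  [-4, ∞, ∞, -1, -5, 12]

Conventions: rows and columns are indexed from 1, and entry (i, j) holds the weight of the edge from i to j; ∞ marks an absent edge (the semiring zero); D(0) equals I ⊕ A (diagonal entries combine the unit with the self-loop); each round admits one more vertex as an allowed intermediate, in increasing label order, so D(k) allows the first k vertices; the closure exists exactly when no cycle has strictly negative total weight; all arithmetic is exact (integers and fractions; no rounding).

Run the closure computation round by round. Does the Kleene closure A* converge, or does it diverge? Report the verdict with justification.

D(0):
  [0, ∞, ∞, 15, ∞, ∞]
  [∞, 0, ∞, ∞, 10, ∞]
  [3, ∞, 0, 8, 6, 2]
  [16, ∞, ∞, 0, ∞, ∞]
  [9, 15, ∞, ∞, 0, ∞]
  [-4, ∞, ∞, -1, -5, 0]
D(1):
  [0, ∞, ∞, 15, ∞, ∞]
  [∞, 0, ∞, ∞, 10, ∞]
  [3, ∞, 0, 8, 6, 2]
  [16, ∞, ∞, 0, ∞, ∞]
  [9, 15, ∞, 24, 0, ∞]
  [-4, ∞, ∞, -1, -5, 0]
D(2):
  [0, ∞, ∞, 15, ∞, ∞]
  [∞, 0, ∞, ∞, 10, ∞]
  [3, ∞, 0, 8, 6, 2]
  [16, ∞, ∞, 0, ∞, ∞]
  [9, 15, ∞, 24, 0, ∞]
  [-4, ∞, ∞, -1, -5, 0]
D(3):
  [0, ∞, ∞, 15, ∞, ∞]
  [∞, 0, ∞, ∞, 10, ∞]
  [3, ∞, 0, 8, 6, 2]
  [16, ∞, ∞, 0, ∞, ∞]
  [9, 15, ∞, 24, 0, ∞]
  [-4, ∞, ∞, -1, -5, 0]
D(4):
  [0, ∞, ∞, 15, ∞, ∞]
  [∞, 0, ∞, ∞, 10, ∞]
  [3, ∞, 0, 8, 6, 2]
  [16, ∞, ∞, 0, ∞, ∞]
  [9, 15, ∞, 24, 0, ∞]
  [-4, ∞, ∞, -1, -5, 0]
D(5):
  [0, ∞, ∞, 15, ∞, ∞]
  [19, 0, ∞, 34, 10, ∞]
  [3, 21, 0, 8, 6, 2]
  [16, ∞, ∞, 0, ∞, ∞]
  [9, 15, ∞, 24, 0, ∞]
  [-4, 10, ∞, -1, -5, 0]
D(6):
  [0, ∞, ∞, 15, ∞, ∞]
  [19, 0, ∞, 34, 10, ∞]
  [-2, 12, 0, 1, -3, 2]
  [16, ∞, ∞, 0, ∞, ∞]
  [9, 15, ∞, 24, 0, ∞]
  [-4, 10, ∞, -1, -5, 0]
Key observation: every diagonal entry stays at the unit through all rounds, so no improving cycle exists.
Answer: CONVERGES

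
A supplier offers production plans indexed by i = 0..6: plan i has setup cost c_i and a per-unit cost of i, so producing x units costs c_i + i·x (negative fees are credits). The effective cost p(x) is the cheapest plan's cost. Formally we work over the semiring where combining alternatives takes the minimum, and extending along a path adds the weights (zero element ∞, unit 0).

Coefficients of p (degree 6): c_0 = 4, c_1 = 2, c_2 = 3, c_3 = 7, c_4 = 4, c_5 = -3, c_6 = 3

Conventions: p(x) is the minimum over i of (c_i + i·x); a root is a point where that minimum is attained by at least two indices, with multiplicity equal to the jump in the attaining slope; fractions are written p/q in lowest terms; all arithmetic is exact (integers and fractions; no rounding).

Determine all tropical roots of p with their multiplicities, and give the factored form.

hull edge (i=0, c=4) to (i=1, c=2): slope -2, span 1
hull edge (i=1, c=2) to (i=5, c=-3): slope -5/4, span 4
hull edge (i=5, c=-3) to (i=6, c=3): slope 6, span 1
Factored form: p(x) = 3 ⊗ (x ⊕ (-6)) ⊗ (x ⊕ 5/4) ⊗ (x ⊕ 5/4) ⊗ (x ⊕ 5/4) ⊗ (x ⊕ 5/4) ⊗ (x ⊕ 2)
Answer: roots = -6 (mult 1), 5/4 (mult 4), 2 (mult 1)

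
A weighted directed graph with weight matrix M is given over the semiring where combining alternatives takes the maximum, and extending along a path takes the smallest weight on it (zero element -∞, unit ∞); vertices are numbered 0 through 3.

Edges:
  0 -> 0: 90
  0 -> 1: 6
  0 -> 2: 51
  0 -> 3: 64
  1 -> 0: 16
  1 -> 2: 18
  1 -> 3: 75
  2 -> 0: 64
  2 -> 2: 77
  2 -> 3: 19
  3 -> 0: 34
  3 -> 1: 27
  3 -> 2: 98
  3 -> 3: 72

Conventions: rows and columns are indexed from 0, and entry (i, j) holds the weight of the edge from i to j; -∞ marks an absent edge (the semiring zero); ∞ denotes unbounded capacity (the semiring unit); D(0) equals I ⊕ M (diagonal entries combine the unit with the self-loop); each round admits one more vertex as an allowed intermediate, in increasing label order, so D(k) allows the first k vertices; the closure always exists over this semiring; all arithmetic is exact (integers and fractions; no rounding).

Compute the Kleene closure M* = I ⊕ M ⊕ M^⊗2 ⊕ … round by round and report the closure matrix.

D(0):
  [∞, 6, 51, 64]
  [16, ∞, 18, 75]
  [64, -∞, ∞, 19]
  [34, 27, 98, ∞]
D(1):
  [∞, 6, 51, 64]
  [16, ∞, 18, 75]
  [64, 6, ∞, 64]
  [34, 27, 98, ∞]
D(2):
  [∞, 6, 51, 64]
  [16, ∞, 18, 75]
  [64, 6, ∞, 64]
  [34, 27, 98, ∞]
D(3):
  [∞, 6, 51, 64]
  [18, ∞, 18, 75]
  [64, 6, ∞, 64]
  [64, 27, 98, ∞]
D(4):
  [∞, 27, 64, 64]
  [64, ∞, 75, 75]
  [64, 27, ∞, 64]
  [64, 27, 98, ∞]
Answer: M* = [[∞, 27, 64, 64], [64, ∞, 75, 75], [64, 27, ∞, 64], [64, 27, 98, ∞]]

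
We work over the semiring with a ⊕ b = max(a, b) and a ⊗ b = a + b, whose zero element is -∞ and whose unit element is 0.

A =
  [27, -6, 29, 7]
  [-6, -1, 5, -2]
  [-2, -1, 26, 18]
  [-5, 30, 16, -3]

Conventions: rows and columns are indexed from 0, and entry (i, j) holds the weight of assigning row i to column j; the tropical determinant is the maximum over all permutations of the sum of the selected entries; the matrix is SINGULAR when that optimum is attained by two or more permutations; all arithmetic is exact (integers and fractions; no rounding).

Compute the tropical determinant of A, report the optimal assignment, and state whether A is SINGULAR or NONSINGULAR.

σ = (0, 1, 2, 3): 27 + (-1) + 26 + (-3) = 49
σ = (0, 1, 3, 2): 27 + (-1) + 18 + 16 = 60
σ = (0, 2, 1, 3): 27 + 5 + (-1) + (-3) = 28
σ = (0, 2, 3, 1): 27 + 5 + 18 + 30 = 80
σ = (0, 3, 1, 2): 27 + (-2) + (-1) + 16 = 40
σ = (0, 3, 2, 1): 27 + (-2) + 26 + 30 = 81
σ = (1, 0, 2, 3): (-6) + (-6) + 26 + (-3) = 11
σ = (1, 0, 3, 2): (-6) + (-6) + 18 + 16 = 22
σ = (1, 2, 0, 3): (-6) + 5 + (-2) + (-3) = -6
σ = (1, 2, 3, 0): (-6) + 5 + 18 + (-5) = 12
σ = (1, 3, 0, 2): (-6) + (-2) + (-2) + 16 = 6
σ = (1, 3, 2, 0): (-6) + (-2) + 26 + (-5) = 13
σ = (2, 0, 1, 3): 29 + (-6) + (-1) + (-3) = 19
σ = (2, 0, 3, 1): 29 + (-6) + 18 + 30 = 71
σ = (2, 1, 0, 3): 29 + (-1) + (-2) + (-3) = 23
σ = (2, 1, 3, 0): 29 + (-1) + 18 + (-5) = 41
σ = (2, 3, 0, 1): 29 + (-2) + (-2) + 30 = 55
σ = (2, 3, 1, 0): 29 + (-2) + (-1) + (-5) = 21
σ = (3, 0, 1, 2): 7 + (-6) + (-1) + 16 = 16
σ = (3, 0, 2, 1): 7 + (-6) + 26 + 30 = 57
σ = (3, 1, 0, 2): 7 + (-1) + (-2) + 16 = 20
σ = (3, 1, 2, 0): 7 + (-1) + 26 + (-5) = 27
σ = (3, 2, 0, 1): 7 + 5 + (-2) + 30 = 40
σ = (3, 2, 1, 0): 7 + 5 + (-1) + (-5) = 6
Optimal value attained by: σ = (0, 3, 2, 1).
Answer: det⊕(A) = 81; verdict: NONSINGULAR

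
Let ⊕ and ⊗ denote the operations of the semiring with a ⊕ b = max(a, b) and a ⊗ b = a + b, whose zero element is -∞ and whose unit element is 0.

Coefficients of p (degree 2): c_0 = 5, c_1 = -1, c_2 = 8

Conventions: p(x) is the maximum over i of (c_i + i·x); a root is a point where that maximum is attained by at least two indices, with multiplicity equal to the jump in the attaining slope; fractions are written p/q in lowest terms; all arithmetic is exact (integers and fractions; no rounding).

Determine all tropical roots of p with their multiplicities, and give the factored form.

hull edge (i=0, c=5) to (i=2, c=8): slope 3/2, span 2
Factored form: p(x) = 8 ⊗ (x ⊕ (-3/2)) ⊗ (x ⊕ (-3/2))
Answer: roots = -3/2 (mult 2)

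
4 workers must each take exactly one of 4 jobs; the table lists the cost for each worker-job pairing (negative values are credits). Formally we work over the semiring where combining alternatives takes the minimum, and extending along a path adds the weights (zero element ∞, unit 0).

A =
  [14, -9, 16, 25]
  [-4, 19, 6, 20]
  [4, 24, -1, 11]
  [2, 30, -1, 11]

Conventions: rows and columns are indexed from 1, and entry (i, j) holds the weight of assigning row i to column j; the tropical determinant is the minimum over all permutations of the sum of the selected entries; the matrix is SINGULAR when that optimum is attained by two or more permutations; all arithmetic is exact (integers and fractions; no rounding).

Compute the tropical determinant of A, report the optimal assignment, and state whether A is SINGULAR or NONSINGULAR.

σ = (1, 2, 3, 4): 14 + 19 + (-1) + 11 = 43
σ = (1, 2, 4, 3): 14 + 19 + 11 + (-1) = 43
σ = (1, 3, 2, 4): 14 + 6 + 24 + 11 = 55
σ = (1, 3, 4, 2): 14 + 6 + 11 + 30 = 61
σ = (1, 4, 2, 3): 14 + 20 + 24 + (-1) = 57
σ = (1, 4, 3, 2): 14 + 20 + (-1) + 30 = 63
σ = (2, 1, 3, 4): (-9) + (-4) + (-1) + 11 = -3
σ = (2, 1, 4, 3): (-9) + (-4) + 11 + (-1) = -3
σ = (2, 3, 1, 4): (-9) + 6 + 4 + 11 = 12
σ = (2, 3, 4, 1): (-9) + 6 + 11 + 2 = 10
σ = (2, 4, 1, 3): (-9) + 20 + 4 + (-1) = 14
σ = (2, 4, 3, 1): (-9) + 20 + (-1) + 2 = 12
σ = (3, 1, 2, 4): 16 + (-4) + 24 + 11 = 47
σ = (3, 1, 4, 2): 16 + (-4) + 11 + 30 = 53
σ = (3, 2, 1, 4): 16 + 19 + 4 + 11 = 50
σ = (3, 2, 4, 1): 16 + 19 + 11 + 2 = 48
σ = (3, 4, 1, 2): 16 + 20 + 4 + 30 = 70
σ = (3, 4, 2, 1): 16 + 20 + 24 + 2 = 62
σ = (4, 1, 2, 3): 25 + (-4) + 24 + (-1) = 44
σ = (4, 1, 3, 2): 25 + (-4) + (-1) + 30 = 50
σ = (4, 2, 1, 3): 25 + 19 + 4 + (-1) = 47
σ = (4, 2, 3, 1): 25 + 19 + (-1) + 2 = 45
σ = (4, 3, 1, 2): 25 + 6 + 4 + 30 = 65
σ = (4, 3, 2, 1): 25 + 6 + 24 + 2 = 57
Optimal value attained by: σ = (2, 1, 3, 4).
Answer: det⊕(A) = -3; verdict: SINGULAR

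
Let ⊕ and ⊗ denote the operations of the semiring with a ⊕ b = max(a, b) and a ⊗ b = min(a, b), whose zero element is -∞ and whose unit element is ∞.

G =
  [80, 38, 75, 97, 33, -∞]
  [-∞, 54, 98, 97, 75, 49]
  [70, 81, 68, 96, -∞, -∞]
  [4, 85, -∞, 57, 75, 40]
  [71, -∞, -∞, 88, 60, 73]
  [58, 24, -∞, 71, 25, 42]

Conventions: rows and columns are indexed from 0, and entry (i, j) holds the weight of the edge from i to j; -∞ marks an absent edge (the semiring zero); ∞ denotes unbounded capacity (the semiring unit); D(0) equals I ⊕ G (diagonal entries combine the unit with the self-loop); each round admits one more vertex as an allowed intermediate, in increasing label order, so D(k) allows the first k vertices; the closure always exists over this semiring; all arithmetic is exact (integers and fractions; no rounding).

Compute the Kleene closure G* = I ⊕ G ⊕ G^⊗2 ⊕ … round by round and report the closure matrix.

D(0):
  [∞, 38, 75, 97, 33, -∞]
  [-∞, ∞, 98, 97, 75, 49]
  [70, 81, ∞, 96, -∞, -∞]
  [4, 85, -∞, ∞, 75, 40]
  [71, -∞, -∞, 88, ∞, 73]
  [58, 24, -∞, 71, 25, ∞]
D(1):
  [∞, 38, 75, 97, 33, -∞]
  [-∞, ∞, 98, 97, 75, 49]
  [70, 81, ∞, 96, 33, -∞]
  [4, 85, 4, ∞, 75, 40]
  [71, 38, 71, 88, ∞, 73]
  [58, 38, 58, 71, 33, ∞]
D(2):
  [∞, 38, 75, 97, 38, 38]
  [-∞, ∞, 98, 97, 75, 49]
  [70, 81, ∞, 96, 75, 49]
  [4, 85, 85, ∞, 75, 49]
  [71, 38, 71, 88, ∞, 73]
  [58, 38, 58, 71, 38, ∞]
D(3):
  [∞, 75, 75, 97, 75, 49]
  [70, ∞, 98, 97, 75, 49]
  [70, 81, ∞, 96, 75, 49]
  [70, 85, 85, ∞, 75, 49]
  [71, 71, 71, 88, ∞, 73]
  [58, 58, 58, 71, 58, ∞]
D(4):
  [∞, 85, 85, 97, 75, 49]
  [70, ∞, 98, 97, 75, 49]
  [70, 85, ∞, 96, 75, 49]
  [70, 85, 85, ∞, 75, 49]
  [71, 85, 85, 88, ∞, 73]
  [70, 71, 71, 71, 71, ∞]
D(5):
  [∞, 85, 85, 97, 75, 73]
  [71, ∞, 98, 97, 75, 73]
  [71, 85, ∞, 96, 75, 73]
  [71, 85, 85, ∞, 75, 73]
  [71, 85, 85, 88, ∞, 73]
  [71, 71, 71, 71, 71, ∞]
D(6):
  [∞, 85, 85, 97, 75, 73]
  [71, ∞, 98, 97, 75, 73]
  [71, 85, ∞, 96, 75, 73]
  [71, 85, 85, ∞, 75, 73]
  [71, 85, 85, 88, ∞, 73]
  [71, 71, 71, 71, 71, ∞]
Answer: G* = [[∞, 85, 85, 97, 75, 73], [71, ∞, 98, 97, 75, 73], [71, 85, ∞, 96, 75, 73], [71, 85, 85, ∞, 75, 73], [71, 85, 85, 88, ∞, 73], [71, 71, 71, 71, 71, ∞]]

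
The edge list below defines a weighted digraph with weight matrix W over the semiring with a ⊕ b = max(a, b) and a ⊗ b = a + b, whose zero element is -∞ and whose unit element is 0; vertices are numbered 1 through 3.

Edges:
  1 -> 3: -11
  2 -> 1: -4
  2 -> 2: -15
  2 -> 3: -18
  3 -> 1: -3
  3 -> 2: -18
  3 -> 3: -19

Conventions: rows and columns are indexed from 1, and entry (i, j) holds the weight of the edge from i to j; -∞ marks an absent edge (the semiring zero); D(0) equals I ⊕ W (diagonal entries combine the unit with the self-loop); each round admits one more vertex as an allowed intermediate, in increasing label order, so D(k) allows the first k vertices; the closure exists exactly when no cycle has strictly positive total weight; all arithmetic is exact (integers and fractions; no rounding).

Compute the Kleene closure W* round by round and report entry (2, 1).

D(0):
  [0, -∞, -11]
  [-4, 0, -18]
  [-3, -18, 0]
D(1):
  [0, -∞, -11]
  [-4, 0, -15]
  [-3, -18, 0]
D(2):
  [0, -∞, -11]
  [-4, 0, -15]
  [-3, -18, 0]
D(3):
  [0, -29, -11]
  [-4, 0, -15]
  [-3, -18, 0]
Answer: W*[2][1] = -4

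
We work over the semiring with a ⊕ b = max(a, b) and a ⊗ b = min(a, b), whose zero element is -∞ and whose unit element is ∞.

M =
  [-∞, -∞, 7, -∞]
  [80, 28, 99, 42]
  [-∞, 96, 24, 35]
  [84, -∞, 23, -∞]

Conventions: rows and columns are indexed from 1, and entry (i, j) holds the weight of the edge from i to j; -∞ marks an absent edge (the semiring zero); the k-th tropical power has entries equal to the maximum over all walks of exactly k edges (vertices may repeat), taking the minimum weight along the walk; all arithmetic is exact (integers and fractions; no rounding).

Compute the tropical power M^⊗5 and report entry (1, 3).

M^⊗2:
  [-∞, 7, 7, 7]
  [42, 96, 28, 35]
  [80, 28, 96, 42]
  [-∞, 23, 23, 23]
M^⊗3:
  [7, 7, 7, 7]
  [80, 28, 96, 42]
  [42, 96, 28, 35]
  [23, 23, 23, 23]
M^⊗4:
  [7, 7, 7, 7]
  [42, 96, 28, 35]
  [80, 28, 96, 42]
  [23, 23, 23, 23]
M^⊗5:
  [7, 7, 7, 7]
  [80, 28, 96, 42]
  [42, 96, 28, 35]
  [23, 23, 23, 23]
Key observation: the optimum is the walk 1->3->2->3->2->3, with weight 7 min 96 min 99 min 96 min 99 = 7.
Optimal value attained by: walk 1->3->2->3->2->3.
Answer: (M^⊗5)[1][3] = 7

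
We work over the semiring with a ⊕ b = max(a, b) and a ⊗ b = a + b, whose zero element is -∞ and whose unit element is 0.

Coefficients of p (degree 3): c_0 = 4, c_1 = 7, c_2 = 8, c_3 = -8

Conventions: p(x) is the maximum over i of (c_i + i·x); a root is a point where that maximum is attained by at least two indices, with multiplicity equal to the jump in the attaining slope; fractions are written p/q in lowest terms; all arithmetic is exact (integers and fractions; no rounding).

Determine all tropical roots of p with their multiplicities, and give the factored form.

hull edge (i=0, c=4) to (i=1, c=7): slope 3, span 1
hull edge (i=1, c=7) to (i=2, c=8): slope 1, span 1
hull edge (i=2, c=8) to (i=3, c=-8): slope -16, span 1
Factored form: p(x) = -8 ⊗ (x ⊕ (-3)) ⊗ (x ⊕ (-1)) ⊗ (x ⊕ 16)
Answer: roots = -3 (mult 1), -1 (mult 1), 16 (mult 1)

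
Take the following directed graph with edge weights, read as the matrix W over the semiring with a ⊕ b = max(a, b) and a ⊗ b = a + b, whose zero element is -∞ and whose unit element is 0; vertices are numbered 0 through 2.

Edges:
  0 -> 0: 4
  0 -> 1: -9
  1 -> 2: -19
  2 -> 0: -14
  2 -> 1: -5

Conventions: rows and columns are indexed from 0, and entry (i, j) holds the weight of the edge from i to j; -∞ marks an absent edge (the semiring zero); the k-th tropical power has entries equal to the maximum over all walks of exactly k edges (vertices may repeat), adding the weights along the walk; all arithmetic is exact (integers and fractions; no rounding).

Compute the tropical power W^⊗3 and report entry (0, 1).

W^⊗2:
  [8, -5, -28]
  [-33, -24, -∞]
  [-10, -23, -24]
W^⊗3:
  [12, -1, -24]
  [-29, -42, -43]
  [-6, -19, -42]
Key observation: the optimum is the walk 0->0->0->1, with weight 4 + 4 + (-9) = -1.
Optimal value attained by: walk 0->0->0->1.
Answer: (W^⊗3)[0][1] = -1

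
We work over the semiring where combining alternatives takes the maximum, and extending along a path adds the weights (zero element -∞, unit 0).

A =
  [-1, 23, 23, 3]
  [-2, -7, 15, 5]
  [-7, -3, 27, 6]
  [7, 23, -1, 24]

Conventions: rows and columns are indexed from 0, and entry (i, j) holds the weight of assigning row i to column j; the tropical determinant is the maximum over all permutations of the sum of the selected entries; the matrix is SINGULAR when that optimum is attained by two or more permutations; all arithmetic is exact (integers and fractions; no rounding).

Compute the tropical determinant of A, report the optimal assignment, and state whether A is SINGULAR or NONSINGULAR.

σ = (0, 1, 2, 3): (-1) + (-7) + 27 + 24 = 43
σ = (0, 1, 3, 2): (-1) + (-7) + 6 + (-1) = -3
σ = (0, 2, 1, 3): (-1) + 15 + (-3) + 24 = 35
σ = (0, 2, 3, 1): (-1) + 15 + 6 + 23 = 43
σ = (0, 3, 1, 2): (-1) + 5 + (-3) + (-1) = 0
σ = (0, 3, 2, 1): (-1) + 5 + 27 + 23 = 54
σ = (1, 0, 2, 3): 23 + (-2) + 27 + 24 = 72
σ = (1, 0, 3, 2): 23 + (-2) + 6 + (-1) = 26
σ = (1, 2, 0, 3): 23 + 15 + (-7) + 24 = 55
σ = (1, 2, 3, 0): 23 + 15 + 6 + 7 = 51
σ = (1, 3, 0, 2): 23 + 5 + (-7) + (-1) = 20
σ = (1, 3, 2, 0): 23 + 5 + 27 + 7 = 62
σ = (2, 0, 1, 3): 23 + (-2) + (-3) + 24 = 42
σ = (2, 0, 3, 1): 23 + (-2) + 6 + 23 = 50
σ = (2, 1, 0, 3): 23 + (-7) + (-7) + 24 = 33
σ = (2, 1, 3, 0): 23 + (-7) + 6 + 7 = 29
σ = (2, 3, 0, 1): 23 + 5 + (-7) + 23 = 44
σ = (2, 3, 1, 0): 23 + 5 + (-3) + 7 = 32
σ = (3, 0, 1, 2): 3 + (-2) + (-3) + (-1) = -3
σ = (3, 0, 2, 1): 3 + (-2) + 27 + 23 = 51
σ = (3, 1, 0, 2): 3 + (-7) + (-7) + (-1) = -12
σ = (3, 1, 2, 0): 3 + (-7) + 27 + 7 = 30
σ = (3, 2, 0, 1): 3 + 15 + (-7) + 23 = 34
σ = (3, 2, 1, 0): 3 + 15 + (-3) + 7 = 22
Optimal value attained by: σ = (1, 0, 2, 3).
Answer: det⊕(A) = 72; verdict: NONSINGULAR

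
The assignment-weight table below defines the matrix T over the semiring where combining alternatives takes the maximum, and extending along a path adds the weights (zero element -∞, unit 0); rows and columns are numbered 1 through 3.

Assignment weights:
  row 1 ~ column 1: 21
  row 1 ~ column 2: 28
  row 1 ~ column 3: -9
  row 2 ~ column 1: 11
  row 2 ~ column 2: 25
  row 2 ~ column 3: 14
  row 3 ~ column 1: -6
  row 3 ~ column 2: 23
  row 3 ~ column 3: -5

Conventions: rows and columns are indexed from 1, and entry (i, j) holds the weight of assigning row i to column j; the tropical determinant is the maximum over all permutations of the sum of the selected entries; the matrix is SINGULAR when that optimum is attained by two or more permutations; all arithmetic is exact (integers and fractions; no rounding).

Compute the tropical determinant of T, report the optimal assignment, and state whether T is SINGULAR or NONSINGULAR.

σ = (1, 2, 3): 21 + 25 + (-5) = 41
σ = (1, 3, 2): 21 + 14 + 23 = 58
σ = (2, 1, 3): 28 + 11 + (-5) = 34
σ = (2, 3, 1): 28 + 14 + (-6) = 36
σ = (3, 1, 2): (-9) + 11 + 23 = 25
σ = (3, 2, 1): (-9) + 25 + (-6) = 10
Optimal value attained by: σ = (1, 3, 2).
Answer: det⊕(T) = 58; verdict: NONSINGULAR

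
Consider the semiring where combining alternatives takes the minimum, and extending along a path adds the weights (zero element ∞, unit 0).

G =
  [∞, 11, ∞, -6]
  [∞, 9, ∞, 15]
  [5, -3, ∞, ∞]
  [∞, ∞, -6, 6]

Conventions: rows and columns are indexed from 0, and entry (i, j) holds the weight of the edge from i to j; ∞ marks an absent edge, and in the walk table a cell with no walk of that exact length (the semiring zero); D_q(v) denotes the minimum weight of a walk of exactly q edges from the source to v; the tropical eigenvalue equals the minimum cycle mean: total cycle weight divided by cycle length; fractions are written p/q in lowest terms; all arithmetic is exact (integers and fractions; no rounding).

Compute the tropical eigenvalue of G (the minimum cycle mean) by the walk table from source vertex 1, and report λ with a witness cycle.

q=0: [∞, 0, ∞, ∞]
q=1: [∞, 9, ∞, 15]
q=2: [∞, 18, 9, 21]
q=3: [14, 6, 15, 27]
q=4: [20, 12, 21, 8]
Optimal cycle mean attained by: cycle 0->3->2->0, total (-6) + (-6) + 5, length 3.
Answer: λ = -7/3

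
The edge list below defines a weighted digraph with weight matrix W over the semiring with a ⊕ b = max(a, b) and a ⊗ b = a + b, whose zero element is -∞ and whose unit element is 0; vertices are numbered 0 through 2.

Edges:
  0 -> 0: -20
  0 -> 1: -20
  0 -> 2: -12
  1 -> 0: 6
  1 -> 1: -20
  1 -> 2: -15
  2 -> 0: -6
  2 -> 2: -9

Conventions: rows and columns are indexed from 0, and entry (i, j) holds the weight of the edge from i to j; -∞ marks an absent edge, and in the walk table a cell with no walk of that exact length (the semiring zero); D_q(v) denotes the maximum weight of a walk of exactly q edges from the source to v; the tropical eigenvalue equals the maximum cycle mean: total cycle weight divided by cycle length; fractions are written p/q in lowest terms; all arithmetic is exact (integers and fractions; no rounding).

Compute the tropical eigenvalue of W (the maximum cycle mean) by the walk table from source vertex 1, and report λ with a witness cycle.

q=0: [-∞, 0, -∞]
q=1: [6, -20, -15]
q=2: [-14, -14, -6]
q=3: [-8, -34, -15]
Optimal cycle mean attained by: cycle 0->1->0, total (-20) + 6, length 2.
Answer: λ = -7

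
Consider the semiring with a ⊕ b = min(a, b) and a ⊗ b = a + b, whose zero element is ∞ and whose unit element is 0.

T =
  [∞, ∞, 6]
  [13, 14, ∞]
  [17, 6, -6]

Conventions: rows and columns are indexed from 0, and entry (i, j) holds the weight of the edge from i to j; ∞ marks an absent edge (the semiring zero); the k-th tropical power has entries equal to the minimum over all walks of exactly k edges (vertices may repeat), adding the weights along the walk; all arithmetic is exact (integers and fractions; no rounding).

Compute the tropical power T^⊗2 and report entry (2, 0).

T^⊗2:
  [23, 12, 0]
  [27, 28, 19]
  [11, 0, -12]
Key observation: the optimum is the walk 2->2->0, with weight (-6) + 17 = 11.
Optimal value attained by: walk 2->2->0.
Answer: (T^⊗2)[2][0] = 11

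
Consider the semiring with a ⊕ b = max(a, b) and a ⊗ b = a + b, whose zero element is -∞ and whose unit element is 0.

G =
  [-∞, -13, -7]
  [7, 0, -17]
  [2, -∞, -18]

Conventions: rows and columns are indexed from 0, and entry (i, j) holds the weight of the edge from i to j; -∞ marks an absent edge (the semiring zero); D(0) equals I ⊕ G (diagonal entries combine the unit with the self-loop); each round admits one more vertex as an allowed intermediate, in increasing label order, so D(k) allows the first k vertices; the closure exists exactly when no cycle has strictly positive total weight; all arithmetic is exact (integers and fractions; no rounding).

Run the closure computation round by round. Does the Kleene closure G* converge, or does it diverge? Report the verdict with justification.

D(0):
  [0, -13, -7]
  [7, 0, -17]
  [2, -∞, 0]
D(1):
  [0, -13, -7]
  [7, 0, 0]
  [2, -11, 0]
D(2):
  [0, -13, -7]
  [7, 0, 0]
  [2, -11, 0]
D(3):
  [0, -13, -7]
  [7, 0, 0]
  [2, -11, 0]
Key observation: every diagonal entry stays at the unit through all rounds, so no improving cycle exists.
Answer: CONVERGES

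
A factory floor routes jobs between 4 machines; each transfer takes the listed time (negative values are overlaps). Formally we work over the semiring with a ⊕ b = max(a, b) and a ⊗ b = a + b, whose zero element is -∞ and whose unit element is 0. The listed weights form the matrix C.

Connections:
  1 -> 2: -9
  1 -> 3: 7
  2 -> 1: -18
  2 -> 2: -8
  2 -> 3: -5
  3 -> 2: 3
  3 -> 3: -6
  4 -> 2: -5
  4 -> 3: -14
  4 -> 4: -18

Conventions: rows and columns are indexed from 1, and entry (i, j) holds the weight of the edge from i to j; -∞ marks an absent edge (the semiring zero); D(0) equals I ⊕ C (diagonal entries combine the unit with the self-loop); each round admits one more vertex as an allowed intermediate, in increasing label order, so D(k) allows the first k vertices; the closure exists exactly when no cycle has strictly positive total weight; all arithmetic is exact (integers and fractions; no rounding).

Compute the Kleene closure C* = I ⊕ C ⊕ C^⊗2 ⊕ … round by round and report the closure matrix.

D(0):
  [0, -9, 7, -∞]
  [-18, 0, -5, -∞]
  [-∞, 3, 0, -∞]
  [-∞, -5, -14, 0]
D(1):
  [0, -9, 7, -∞]
  [-18, 0, -5, -∞]
  [-∞, 3, 0, -∞]
  [-∞, -5, -14, 0]
D(2):
  [0, -9, 7, -∞]
  [-18, 0, -5, -∞]
  [-15, 3, 0, -∞]
  [-23, -5, -10, 0]
D(3):
  [0, 10, 7, -∞]
  [-18, 0, -5, -∞]
  [-15, 3, 0, -∞]
  [-23, -5, -10, 0]
D(4):
  [0, 10, 7, -∞]
  [-18, 0, -5, -∞]
  [-15, 3, 0, -∞]
  [-23, -5, -10, 0]
Answer: C* = [[0, 10, 7, -∞], [-18, 0, -5, -∞], [-15, 3, 0, -∞], [-23, -5, -10, 0]]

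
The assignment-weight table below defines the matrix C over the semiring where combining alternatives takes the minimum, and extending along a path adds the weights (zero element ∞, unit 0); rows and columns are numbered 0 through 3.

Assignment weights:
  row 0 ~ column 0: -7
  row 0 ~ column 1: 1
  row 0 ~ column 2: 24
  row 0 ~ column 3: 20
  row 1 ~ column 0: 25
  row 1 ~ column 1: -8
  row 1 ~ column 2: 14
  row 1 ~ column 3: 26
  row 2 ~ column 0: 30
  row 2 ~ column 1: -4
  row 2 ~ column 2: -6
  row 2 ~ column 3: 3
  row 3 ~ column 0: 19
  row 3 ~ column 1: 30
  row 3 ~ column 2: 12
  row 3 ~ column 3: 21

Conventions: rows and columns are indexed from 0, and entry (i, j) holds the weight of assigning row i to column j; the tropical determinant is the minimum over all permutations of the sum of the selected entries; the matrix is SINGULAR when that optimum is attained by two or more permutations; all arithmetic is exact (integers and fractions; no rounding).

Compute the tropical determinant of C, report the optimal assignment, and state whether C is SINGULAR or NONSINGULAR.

σ = (0, 1, 2, 3): (-7) + (-8) + (-6) + 21 = 0
σ = (0, 1, 3, 2): (-7) + (-8) + 3 + 12 = 0
σ = (0, 2, 1, 3): (-7) + 14 + (-4) + 21 = 24
σ = (0, 2, 3, 1): (-7) + 14 + 3 + 30 = 40
σ = (0, 3, 1, 2): (-7) + 26 + (-4) + 12 = 27
σ = (0, 3, 2, 1): (-7) + 26 + (-6) + 30 = 43
σ = (1, 0, 2, 3): 1 + 25 + (-6) + 21 = 41
σ = (1, 0, 3, 2): 1 + 25 + 3 + 12 = 41
σ = (1, 2, 0, 3): 1 + 14 + 30 + 21 = 66
σ = (1, 2, 3, 0): 1 + 14 + 3 + 19 = 37
σ = (1, 3, 0, 2): 1 + 26 + 30 + 12 = 69
σ = (1, 3, 2, 0): 1 + 26 + (-6) + 19 = 40
σ = (2, 0, 1, 3): 24 + 25 + (-4) + 21 = 66
σ = (2, 0, 3, 1): 24 + 25 + 3 + 30 = 82
σ = (2, 1, 0, 3): 24 + (-8) + 30 + 21 = 67
σ = (2, 1, 3, 0): 24 + (-8) + 3 + 19 = 38
σ = (2, 3, 0, 1): 24 + 26 + 30 + 30 = 110
σ = (2, 3, 1, 0): 24 + 26 + (-4) + 19 = 65
σ = (3, 0, 1, 2): 20 + 25 + (-4) + 12 = 53
σ = (3, 0, 2, 1): 20 + 25 + (-6) + 30 = 69
σ = (3, 1, 0, 2): 20 + (-8) + 30 + 12 = 54
σ = (3, 1, 2, 0): 20 + (-8) + (-6) + 19 = 25
σ = (3, 2, 0, 1): 20 + 14 + 30 + 30 = 94
σ = (3, 2, 1, 0): 20 + 14 + (-4) + 19 = 49
Optimal value attained by: σ = (0, 1, 2, 3).
Answer: det⊕(C) = 0; verdict: SINGULAR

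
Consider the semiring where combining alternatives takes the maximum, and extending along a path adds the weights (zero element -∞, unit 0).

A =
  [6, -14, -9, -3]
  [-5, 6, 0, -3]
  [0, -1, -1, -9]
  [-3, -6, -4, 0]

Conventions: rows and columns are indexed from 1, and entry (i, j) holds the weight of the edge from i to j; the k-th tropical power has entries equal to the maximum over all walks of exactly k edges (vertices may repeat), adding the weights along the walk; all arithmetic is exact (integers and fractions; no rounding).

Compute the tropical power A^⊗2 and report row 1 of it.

A^⊗2:
  [12, -8, -3, 3]
  [1, 12, 6, 3]
  [6, 5, -1, -3]
  [3, 0, -4, 0]
Answer: row 1 of A^⊗2 = [12, -8, -3, 3]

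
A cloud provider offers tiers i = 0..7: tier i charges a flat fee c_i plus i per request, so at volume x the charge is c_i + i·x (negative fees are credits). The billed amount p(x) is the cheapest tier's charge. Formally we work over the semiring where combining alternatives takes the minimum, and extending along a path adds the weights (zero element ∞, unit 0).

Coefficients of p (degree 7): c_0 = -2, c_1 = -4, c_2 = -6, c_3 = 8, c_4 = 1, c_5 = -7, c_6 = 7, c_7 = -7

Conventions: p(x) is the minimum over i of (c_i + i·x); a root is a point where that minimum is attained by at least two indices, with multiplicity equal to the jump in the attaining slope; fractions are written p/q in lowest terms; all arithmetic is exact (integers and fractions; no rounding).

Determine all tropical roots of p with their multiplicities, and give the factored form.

hull edge (i=0, c=-2) to (i=2, c=-6): slope -2, span 2
hull edge (i=2, c=-6) to (i=5, c=-7): slope -1/3, span 3
hull edge (i=5, c=-7) to (i=7, c=-7): slope 0, span 2
Factored form: p(x) = -7 ⊗ (x ⊕ 0) ⊗ (x ⊕ 0) ⊗ (x ⊕ 1/3) ⊗ (x ⊕ 1/3) ⊗ (x ⊕ 1/3) ⊗ (x ⊕ 2) ⊗ (x ⊕ 2)
Answer: roots = 0 (mult 2), 1/3 (mult 3), 2 (mult 2)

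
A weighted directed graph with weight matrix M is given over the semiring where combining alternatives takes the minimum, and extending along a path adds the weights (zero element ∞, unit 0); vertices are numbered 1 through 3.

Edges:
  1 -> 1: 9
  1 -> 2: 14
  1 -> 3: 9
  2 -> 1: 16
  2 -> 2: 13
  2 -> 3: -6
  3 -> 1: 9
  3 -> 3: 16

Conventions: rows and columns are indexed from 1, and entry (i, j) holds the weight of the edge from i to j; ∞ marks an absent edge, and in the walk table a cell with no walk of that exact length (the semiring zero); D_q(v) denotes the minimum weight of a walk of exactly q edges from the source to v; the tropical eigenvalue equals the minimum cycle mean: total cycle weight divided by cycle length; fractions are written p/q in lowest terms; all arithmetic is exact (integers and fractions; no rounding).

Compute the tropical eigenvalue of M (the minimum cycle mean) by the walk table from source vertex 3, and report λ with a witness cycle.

q=0: [∞, ∞, 0]
q=1: [9, ∞, 16]
q=2: [18, 23, 18]
q=3: [27, 32, 17]
Optimal cycle mean attained by: cycle 1->2->3->1, total 14 + (-6) + 9, length 3.
Answer: λ = 17/3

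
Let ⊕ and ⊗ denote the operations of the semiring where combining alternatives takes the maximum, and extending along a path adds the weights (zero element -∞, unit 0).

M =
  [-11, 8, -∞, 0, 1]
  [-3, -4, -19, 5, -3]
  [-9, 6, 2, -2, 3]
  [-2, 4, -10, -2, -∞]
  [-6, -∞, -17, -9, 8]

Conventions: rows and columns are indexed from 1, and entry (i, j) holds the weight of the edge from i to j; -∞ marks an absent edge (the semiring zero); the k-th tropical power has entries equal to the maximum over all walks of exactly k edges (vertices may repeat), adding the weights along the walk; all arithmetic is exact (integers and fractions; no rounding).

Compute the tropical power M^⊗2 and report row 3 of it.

M^⊗2:
  [5, 4, -10, 13, 9]
  [3, 9, -5, 3, 5]
  [3, 8, 4, 11, 11]
  [1, 6, -8, 9, 1]
  [2, 2, -9, -1, 16]
Answer: row 3 of M^⊗2 = [3, 8, 4, 11, 11]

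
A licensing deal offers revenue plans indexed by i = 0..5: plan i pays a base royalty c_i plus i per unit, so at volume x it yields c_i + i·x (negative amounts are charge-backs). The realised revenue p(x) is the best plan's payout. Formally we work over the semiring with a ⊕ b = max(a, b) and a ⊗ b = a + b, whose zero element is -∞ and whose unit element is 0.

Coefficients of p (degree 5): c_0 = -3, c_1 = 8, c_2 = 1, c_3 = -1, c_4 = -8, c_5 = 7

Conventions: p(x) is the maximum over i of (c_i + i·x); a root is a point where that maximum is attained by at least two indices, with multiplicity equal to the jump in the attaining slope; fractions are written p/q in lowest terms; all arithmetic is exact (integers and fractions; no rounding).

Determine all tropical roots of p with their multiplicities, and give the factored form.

hull edge (i=0, c=-3) to (i=1, c=8): slope 11, span 1
hull edge (i=1, c=8) to (i=5, c=7): slope -1/4, span 4
Factored form: p(x) = 7 ⊗ (x ⊕ (-11)) ⊗ (x ⊕ 1/4) ⊗ (x ⊕ 1/4) ⊗ (x ⊕ 1/4) ⊗ (x ⊕ 1/4)
Answer: roots = -11 (mult 1), 1/4 (mult 4)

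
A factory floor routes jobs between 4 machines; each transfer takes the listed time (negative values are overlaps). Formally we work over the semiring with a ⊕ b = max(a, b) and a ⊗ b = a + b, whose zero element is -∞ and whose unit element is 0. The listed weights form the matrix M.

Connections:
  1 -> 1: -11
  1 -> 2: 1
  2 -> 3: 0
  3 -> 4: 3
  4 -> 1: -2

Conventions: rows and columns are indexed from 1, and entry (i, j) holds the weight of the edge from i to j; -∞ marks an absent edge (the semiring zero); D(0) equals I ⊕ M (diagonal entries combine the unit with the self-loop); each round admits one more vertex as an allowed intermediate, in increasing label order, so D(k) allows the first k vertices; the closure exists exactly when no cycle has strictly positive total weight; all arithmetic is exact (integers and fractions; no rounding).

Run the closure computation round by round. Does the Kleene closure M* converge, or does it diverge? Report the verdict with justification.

D(0):
  [0, 1, -∞, -∞]
  [-∞, 0, 0, -∞]
  [-∞, -∞, 0, 3]
  [-2, -∞, -∞, 0]
D(1):
  [0, 1, -∞, -∞]
  [-∞, 0, 0, -∞]
  [-∞, -∞, 0, 3]
  [-2, -1, -∞, 0]
D(2):
  [0, 1, 1, -∞]
  [-∞, 0, 0, -∞]
  [-∞, -∞, 0, 3]
  [-2, -1, -1, 0]
Detection: at round 3, diagonal entry (4, 4) turns strictly positive.
Key observation: the cycle 4->1->2->3->4 has total weight (-2) + 1 + 0 + 3, which is strictly positive.
Answer: DIVERGES — positive cycle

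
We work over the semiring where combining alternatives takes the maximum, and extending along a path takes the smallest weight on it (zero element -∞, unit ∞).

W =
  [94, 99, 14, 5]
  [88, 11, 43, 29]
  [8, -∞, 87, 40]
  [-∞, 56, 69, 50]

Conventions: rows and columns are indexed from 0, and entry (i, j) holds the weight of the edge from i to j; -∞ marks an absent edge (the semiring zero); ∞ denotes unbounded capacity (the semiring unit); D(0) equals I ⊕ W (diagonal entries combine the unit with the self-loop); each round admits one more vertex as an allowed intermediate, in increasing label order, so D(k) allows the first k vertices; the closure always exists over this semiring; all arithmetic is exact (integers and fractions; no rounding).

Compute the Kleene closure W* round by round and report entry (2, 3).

D(0):
  [∞, 99, 14, 5]
  [88, ∞, 43, 29]
  [8, -∞, ∞, 40]
  [-∞, 56, 69, ∞]
D(1):
  [∞, 99, 14, 5]
  [88, ∞, 43, 29]
  [8, 8, ∞, 40]
  [-∞, 56, 69, ∞]
D(2):
  [∞, 99, 43, 29]
  [88, ∞, 43, 29]
  [8, 8, ∞, 40]
  [56, 56, 69, ∞]
D(3):
  [∞, 99, 43, 40]
  [88, ∞, 43, 40]
  [8, 8, ∞, 40]
  [56, 56, 69, ∞]
D(4):
  [∞, 99, 43, 40]
  [88, ∞, 43, 40]
  [40, 40, ∞, 40]
  [56, 56, 69, ∞]
Answer: W*[2][3] = 40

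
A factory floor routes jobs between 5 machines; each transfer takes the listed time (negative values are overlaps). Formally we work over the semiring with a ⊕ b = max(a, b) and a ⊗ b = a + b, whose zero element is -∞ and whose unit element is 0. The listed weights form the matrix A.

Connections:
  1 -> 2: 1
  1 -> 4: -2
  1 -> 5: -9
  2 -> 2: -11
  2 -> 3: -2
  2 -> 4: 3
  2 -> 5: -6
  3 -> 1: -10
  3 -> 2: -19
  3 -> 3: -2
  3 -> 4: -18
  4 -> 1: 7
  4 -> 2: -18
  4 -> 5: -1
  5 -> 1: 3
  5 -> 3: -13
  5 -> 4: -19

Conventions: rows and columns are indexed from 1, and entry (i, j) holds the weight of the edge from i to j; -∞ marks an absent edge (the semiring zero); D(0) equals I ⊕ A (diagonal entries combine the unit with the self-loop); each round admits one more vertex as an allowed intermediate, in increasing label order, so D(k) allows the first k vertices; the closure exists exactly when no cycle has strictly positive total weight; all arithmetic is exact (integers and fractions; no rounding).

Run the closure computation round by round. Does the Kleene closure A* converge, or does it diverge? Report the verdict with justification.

D(0):
  [0, 1, -∞, -2, -9]
  [-∞, 0, -2, 3, -6]
  [-10, -19, 0, -18, -∞]
  [7, -18, -∞, 0, -1]
  [3, -∞, -13, -19, 0]
Detection: at round 1, diagonal entry (4, 4) turns strictly positive.
Key observation: the cycle 4->1->4 has total weight 7 + (-2), which is strictly positive.
Answer: DIVERGES — positive cycle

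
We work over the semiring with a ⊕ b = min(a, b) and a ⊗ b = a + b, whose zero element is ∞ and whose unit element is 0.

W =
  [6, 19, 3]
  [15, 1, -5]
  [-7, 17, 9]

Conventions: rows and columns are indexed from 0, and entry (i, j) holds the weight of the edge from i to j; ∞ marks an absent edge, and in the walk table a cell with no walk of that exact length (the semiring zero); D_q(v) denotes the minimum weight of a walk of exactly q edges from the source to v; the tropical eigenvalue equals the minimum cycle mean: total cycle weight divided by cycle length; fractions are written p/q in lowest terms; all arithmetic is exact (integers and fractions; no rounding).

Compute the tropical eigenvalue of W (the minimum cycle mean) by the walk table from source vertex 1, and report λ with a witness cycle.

q=0: [∞, 0, ∞]
q=1: [15, 1, -5]
q=2: [-12, 2, -4]
q=3: [-11, 3, -9]
Optimal cycle mean attained by: cycle 0->2->0, total 3 + (-7), length 2.
Answer: λ = -2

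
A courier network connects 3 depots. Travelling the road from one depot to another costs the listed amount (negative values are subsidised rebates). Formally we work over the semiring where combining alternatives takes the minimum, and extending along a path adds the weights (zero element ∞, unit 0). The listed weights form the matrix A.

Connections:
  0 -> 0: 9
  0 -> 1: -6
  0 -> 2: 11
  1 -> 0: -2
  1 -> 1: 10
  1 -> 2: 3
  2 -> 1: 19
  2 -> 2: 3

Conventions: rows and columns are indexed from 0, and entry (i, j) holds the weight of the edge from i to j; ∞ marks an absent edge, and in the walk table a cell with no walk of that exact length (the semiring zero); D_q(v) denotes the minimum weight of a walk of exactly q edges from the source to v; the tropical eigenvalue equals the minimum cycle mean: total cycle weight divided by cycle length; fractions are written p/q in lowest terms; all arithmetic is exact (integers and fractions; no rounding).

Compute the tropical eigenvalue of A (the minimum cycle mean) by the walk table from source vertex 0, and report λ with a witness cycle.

q=0: [0, ∞, ∞]
q=1: [9, -6, 11]
q=2: [-8, 3, -3]
q=3: [1, -14, 0]
Optimal cycle mean attained by: cycle 0->1->0, total (-6) + (-2), length 2.
Answer: λ = -4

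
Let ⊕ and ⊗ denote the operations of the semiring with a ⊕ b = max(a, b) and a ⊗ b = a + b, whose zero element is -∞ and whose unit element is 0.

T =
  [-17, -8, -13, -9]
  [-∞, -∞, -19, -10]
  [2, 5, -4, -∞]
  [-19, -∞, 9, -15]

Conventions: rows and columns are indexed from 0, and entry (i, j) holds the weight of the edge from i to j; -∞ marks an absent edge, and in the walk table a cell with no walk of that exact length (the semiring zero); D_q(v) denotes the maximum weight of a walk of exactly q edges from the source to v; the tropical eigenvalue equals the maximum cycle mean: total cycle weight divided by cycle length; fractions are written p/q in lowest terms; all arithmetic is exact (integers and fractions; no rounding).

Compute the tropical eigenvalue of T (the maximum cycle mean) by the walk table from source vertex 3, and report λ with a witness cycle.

q=0: [-∞, -∞, -∞, 0]
q=1: [-19, -∞, 9, -15]
q=2: [11, 14, 5, -28]
q=3: [7, 10, 1, 4]
q=4: [3, 6, 13, 0]
Optimal cycle mean attained by: cycle 1->3->2->1, total (-10) + 9 + 5, length 3.
Answer: λ = 4/3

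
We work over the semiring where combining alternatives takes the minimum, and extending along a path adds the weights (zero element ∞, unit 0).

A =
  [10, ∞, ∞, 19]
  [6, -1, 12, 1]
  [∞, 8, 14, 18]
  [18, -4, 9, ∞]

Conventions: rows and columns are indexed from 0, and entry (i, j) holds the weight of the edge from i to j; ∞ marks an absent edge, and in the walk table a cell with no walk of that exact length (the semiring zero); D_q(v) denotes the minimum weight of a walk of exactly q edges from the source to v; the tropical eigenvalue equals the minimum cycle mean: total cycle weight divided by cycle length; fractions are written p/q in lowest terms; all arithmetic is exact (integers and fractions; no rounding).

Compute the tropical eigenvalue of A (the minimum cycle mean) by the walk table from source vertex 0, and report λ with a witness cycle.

q=0: [0, ∞, ∞, ∞]
q=1: [10, ∞, ∞, 19]
q=2: [20, 15, 28, 29]
q=3: [21, 14, 27, 16]
q=4: [20, 12, 25, 15]
Optimal cycle mean attained by: cycle 1->3->1, total 1 + (-4), length 2.
Answer: λ = -3/2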